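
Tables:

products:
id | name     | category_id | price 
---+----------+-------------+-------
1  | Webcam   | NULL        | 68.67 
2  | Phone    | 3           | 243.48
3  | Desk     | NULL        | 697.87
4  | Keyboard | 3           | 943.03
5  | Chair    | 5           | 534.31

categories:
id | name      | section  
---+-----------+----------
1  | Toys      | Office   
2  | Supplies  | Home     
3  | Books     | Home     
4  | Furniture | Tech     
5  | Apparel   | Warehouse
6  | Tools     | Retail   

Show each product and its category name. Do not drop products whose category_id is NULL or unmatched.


LEFT JOIN keeps every row from products (the left table); where category_id has no match in categories, the category columns become NULL. Walk through each product:
  - product 1 (Webcam): category_id=NULL, no match -> kept with NULL
  - product 2 (Phone): category_id=3 -> matches Books
  - product 3 (Desk): category_id=NULL, no match -> kept with NULL
  - product 4 (Keyboard): category_id=3 -> matches Books
  - product 5 (Chair): category_id=5 -> matches Apparel
All 5 rows appear; 2 have NULL category.

SQL:
SELECT a.name, b.name AS category
FROM products a
LEFT JOIN categories b ON a.category_id = b.id

Result:
name     | category
---------+---------
Webcam   | NULL    
Phone    | Books   
Desk     | NULL    
Keyboard | Books   
Chair    | Apparel 


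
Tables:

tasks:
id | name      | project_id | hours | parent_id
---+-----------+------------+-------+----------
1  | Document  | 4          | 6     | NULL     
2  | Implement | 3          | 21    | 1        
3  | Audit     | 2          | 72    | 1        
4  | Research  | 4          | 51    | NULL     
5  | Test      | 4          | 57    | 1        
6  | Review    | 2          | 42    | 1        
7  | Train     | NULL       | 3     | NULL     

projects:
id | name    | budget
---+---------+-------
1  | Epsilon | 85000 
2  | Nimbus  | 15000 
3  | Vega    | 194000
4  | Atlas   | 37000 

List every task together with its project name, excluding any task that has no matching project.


INNER JOIN keeps only tasks rows whose project_id matches an id in projects. Walk through each task:
  - task 1 (Document): project_id=4 -> matches Atlas
  - task 2 (Implement): project_id=3 -> matches Vega
  - task 3 (Audit): project_id=2 -> matches Nimbus
  - task 4 (Research): project_id=4 -> matches Atlas
  - task 5 (Test): project_id=4 -> matches Atlas
  - task 6 (Review): project_id=2 -> matches Nimbus
  - task 7 (Train): project_id=NULL, no match -> dropped
So 1 of 7 rows is dropped.

SQL:
SELECT a.name, b.name AS project
FROM tasks a
INNER JOIN projects b ON a.project_id = b.id

Result:
name      | project
----------+--------
Document  | Atlas  
Implement | Vega   
Audit     | Nimbus 
Research  | Atlas  
Test      | Atlas  
Review    | Nimbus 


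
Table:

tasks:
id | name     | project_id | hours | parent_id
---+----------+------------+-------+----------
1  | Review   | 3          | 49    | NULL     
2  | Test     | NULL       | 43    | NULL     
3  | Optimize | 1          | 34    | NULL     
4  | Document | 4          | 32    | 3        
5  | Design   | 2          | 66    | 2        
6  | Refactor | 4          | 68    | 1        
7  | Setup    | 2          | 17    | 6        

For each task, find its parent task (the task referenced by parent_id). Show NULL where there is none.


This is a self-join: tasks is joined to a second copy of itself, matching each row's parent_id to another row's id. Use LEFT JOIN so rows with parent_id=NULL are kept.
  - task 1 (Review): parent_id=NULL -> NULL
  - task 2 (Test): parent_id=NULL -> NULL
  - task 3 (Optimize): parent_id=NULL -> NULL
  - task 4 (Document): parent_id=3 -> Optimize
  - task 5 (Design): parent_id=2 -> Test
  - task 6 (Refactor): parent_id=1 -> Review
  - task 7 (Setup): parent_id=6 -> Refactor

SQL:
SELECT a.name AS item, b.name AS parent
FROM tasks a
LEFT JOIN tasks b ON a.parent_id = b.id

Result:
item     | parent  
---------+---------
Review   | NULL    
Test     | NULL    
Optimize | NULL    
Document | Optimize
Design   | Test    
Refactor | Review  
Setup    | Refactor


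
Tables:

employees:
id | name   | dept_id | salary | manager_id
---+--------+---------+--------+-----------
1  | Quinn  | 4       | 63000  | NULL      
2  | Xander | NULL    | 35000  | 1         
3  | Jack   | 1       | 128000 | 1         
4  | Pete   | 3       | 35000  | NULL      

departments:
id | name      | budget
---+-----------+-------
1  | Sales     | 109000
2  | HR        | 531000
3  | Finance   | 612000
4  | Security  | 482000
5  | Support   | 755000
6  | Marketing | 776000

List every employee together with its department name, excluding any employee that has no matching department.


INNER JOIN keeps only employees rows whose dept_id matches an id in departments. Walk through each employee:
  - employee 1 (Quinn): dept_id=4 -> matches Security
  - employee 2 (Xander): dept_id=NULL, no match -> dropped
  - employee 3 (Jack): dept_id=1 -> matches Sales
  - employee 4 (Pete): dept_id=3 -> matches Finance
So 1 of 4 rows is dropped.

SQL:
SELECT a.name, b.name AS department
FROM employees a
INNER JOIN departments b ON a.dept_id = b.id

Result:
name  | department
------+-----------
Quinn | Security  
Jack  | Sales     
Pete  | Finance   


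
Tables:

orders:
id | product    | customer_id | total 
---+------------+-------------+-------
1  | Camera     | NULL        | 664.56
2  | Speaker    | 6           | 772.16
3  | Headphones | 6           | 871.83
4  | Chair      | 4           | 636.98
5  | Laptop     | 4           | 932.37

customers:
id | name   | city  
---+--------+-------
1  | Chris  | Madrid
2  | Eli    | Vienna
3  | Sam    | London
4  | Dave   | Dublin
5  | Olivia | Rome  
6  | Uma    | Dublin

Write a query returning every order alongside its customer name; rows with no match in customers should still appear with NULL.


LEFT JOIN keeps every row from orders (the left table); where customer_id has no match in customers, the customer columns become NULL. Walk through each order:
  - order 1 (Camera): customer_id=NULL, no match -> kept with NULL
  - order 2 (Speaker): customer_id=6 -> matches Uma
  - order 3 (Headphones): customer_id=6 -> matches Uma
  - order 4 (Chair): customer_id=4 -> matches Dave
  - order 5 (Laptop): customer_id=4 -> matches Dave
All 5 rows appear; 1 has NULL customer.

SQL:
SELECT a.product, b.name AS customer
FROM orders a
LEFT JOIN customers b ON a.customer_id = b.id

Result:
product    | customer
-----------+---------
Camera     | NULL    
Speaker    | Uma     
Headphones | Uma     
Chair      | Dave    
Laptop     | Dave    


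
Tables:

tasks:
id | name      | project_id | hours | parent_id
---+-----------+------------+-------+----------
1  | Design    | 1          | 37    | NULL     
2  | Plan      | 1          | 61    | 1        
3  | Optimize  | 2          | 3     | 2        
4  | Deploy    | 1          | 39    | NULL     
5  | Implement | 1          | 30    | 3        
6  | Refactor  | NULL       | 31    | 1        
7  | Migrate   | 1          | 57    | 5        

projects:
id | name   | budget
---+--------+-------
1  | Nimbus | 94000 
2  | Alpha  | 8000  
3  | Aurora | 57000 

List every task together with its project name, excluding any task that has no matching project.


INNER JOIN keeps only tasks rows whose project_id matches an id in projects. Walk through each task:
  - task 1 (Design): project_id=1 -> matches Nimbus
  - task 2 (Plan): project_id=1 -> matches Nimbus
  - task 3 (Optimize): project_id=2 -> matches Alpha
  - task 4 (Deploy): project_id=1 -> matches Nimbus
  - task 5 (Implement): project_id=1 -> matches Nimbus
  - task 6 (Refactor): project_id=NULL, no match -> dropped
  - task 7 (Migrate): project_id=1 -> matches Nimbus
So 1 of 7 rows is dropped.

SQL:
SELECT a.name, b.name AS project
FROM tasks a
INNER JOIN projects b ON a.project_id = b.id

Result:
name      | project
----------+--------
Design    | Nimbus 
Plan      | Nimbus 
Optimize  | Alpha  
Deploy    | Nimbus 
Implement | Nimbus 
Migrate   | Nimbus 


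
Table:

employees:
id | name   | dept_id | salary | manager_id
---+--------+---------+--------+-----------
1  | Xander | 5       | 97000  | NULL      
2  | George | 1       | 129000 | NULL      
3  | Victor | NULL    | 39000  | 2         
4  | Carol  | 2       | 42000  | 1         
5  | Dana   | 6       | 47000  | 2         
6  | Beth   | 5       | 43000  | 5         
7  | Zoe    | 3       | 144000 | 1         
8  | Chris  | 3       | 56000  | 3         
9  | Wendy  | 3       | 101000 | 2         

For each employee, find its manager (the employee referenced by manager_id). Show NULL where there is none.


This is a self-join: employees is joined to a second copy of itself, matching each row's manager_id to another row's id. Use LEFT JOIN so rows with manager_id=NULL are kept.
  - employee 1 (Xander): manager_id=NULL -> NULL
  - employee 2 (George): manager_id=NULL -> NULL
  - employee 3 (Victor): manager_id=2 -> George
  - employee 4 (Carol): manager_id=1 -> Xander
  - employee 5 (Dana): manager_id=2 -> George
  - employee 6 (Beth): manager_id=5 -> Dana
  - employee 7 (Zoe): manager_id=1 -> Xander
  - employee 8 (Chris): manager_id=3 -> Victor
  - employee 9 (Wendy): manager_id=2 -> George

SQL:
SELECT a.name AS item, b.name AS manager
FROM employees a
LEFT JOIN employees b ON a.manager_id = b.id

Result:
item   | manager
-------+--------
Xander | NULL   
George | NULL   
Victor | George 
Carol  | Xander 
Dana   | George 
Beth   | Dana   
Zoe    | Xander 
Chris  | Victor 
Wendy  | George 


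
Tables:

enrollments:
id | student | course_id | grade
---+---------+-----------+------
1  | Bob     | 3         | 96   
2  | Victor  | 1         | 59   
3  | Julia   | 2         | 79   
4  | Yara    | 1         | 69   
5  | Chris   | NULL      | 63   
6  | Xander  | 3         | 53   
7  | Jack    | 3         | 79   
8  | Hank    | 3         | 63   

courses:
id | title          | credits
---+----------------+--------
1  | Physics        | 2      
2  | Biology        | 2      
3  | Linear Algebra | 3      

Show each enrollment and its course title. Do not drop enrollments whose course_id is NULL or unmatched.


LEFT JOIN keeps every row from enrollments (the left table); where course_id has no match in courses, the course columns become NULL. Walk through each enrollment:
  - enrollment 1 (Bob): course_id=3 -> matches Linear Algebra
  - enrollment 2 (Victor): course_id=1 -> matches Physics
  - enrollment 3 (Julia): course_id=2 -> matches Biology
  - enrollment 4 (Yara): course_id=1 -> matches Physics
  - enrollment 5 (Chris): course_id=NULL, no match -> kept with NULL
  - enrollment 6 (Xander): course_id=3 -> matches Linear Algebra
  - enrollment 7 (Jack): course_id=3 -> matches Linear Algebra
  - enrollment 8 (Hank): course_id=3 -> matches Linear Algebra
All 8 rows appear; 1 has NULL course.

SQL:
SELECT a.student, b.title AS course
FROM enrollments a
LEFT JOIN courses b ON a.course_id = b.id

Result:
student | course        
--------+---------------
Bob     | Linear Algebra
Victor  | Physics       
Julia   | Biology       
Yara    | Physics       
Chris   | NULL          
Xander  | Linear Algebra
Jack    | Linear Algebra
Hank    | Linear Algebra


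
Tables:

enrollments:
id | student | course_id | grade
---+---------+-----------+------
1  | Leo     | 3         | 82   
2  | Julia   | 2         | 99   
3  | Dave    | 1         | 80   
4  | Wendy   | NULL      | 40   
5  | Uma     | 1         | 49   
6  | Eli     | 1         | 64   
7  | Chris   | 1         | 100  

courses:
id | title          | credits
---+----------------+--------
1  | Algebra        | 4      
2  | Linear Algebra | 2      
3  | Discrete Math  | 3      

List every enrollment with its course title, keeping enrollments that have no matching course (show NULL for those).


LEFT JOIN keeps every row from enrollments (the left table); where course_id has no match in courses, the course columns become NULL. Walk through each enrollment:
  - enrollment 1 (Leo): course_id=3 -> matches Discrete Math
  - enrollment 2 (Julia): course_id=2 -> matches Linear Algebra
  - enrollment 3 (Dave): course_id=1 -> matches Algebra
  - enrollment 4 (Wendy): course_id=NULL, no match -> kept with NULL
  - enrollment 5 (Uma): course_id=1 -> matches Algebra
  - enrollment 6 (Eli): course_id=1 -> matches Algebra
  - enrollment 7 (Chris): course_id=1 -> matches Algebra
All 7 rows appear; 1 has NULL course.

SQL:
SELECT a.student, b.title AS course
FROM enrollments a
LEFT JOIN courses b ON a.course_id = b.id

Result:
student | course        
--------+---------------
Leo     | Discrete Math 
Julia   | Linear Algebra
Dave    | Algebra       
Wendy   | NULL          
Uma     | Algebra       
Eli     | Algebra       
Chris   | Algebra       


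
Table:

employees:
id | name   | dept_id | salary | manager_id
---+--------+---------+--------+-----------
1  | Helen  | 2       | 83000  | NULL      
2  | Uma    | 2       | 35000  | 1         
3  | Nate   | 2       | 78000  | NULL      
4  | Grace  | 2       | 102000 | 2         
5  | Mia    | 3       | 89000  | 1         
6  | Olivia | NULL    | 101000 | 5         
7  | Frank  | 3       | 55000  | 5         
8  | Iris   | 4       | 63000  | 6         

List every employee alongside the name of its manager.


This is a self-join: employees is joined to a second copy of itself, matching each row's manager_id to another row's id. Use LEFT JOIN so rows with manager_id=NULL are kept.
  - employee 1 (Helen): manager_id=NULL -> NULL
  - employee 2 (Uma): manager_id=1 -> Helen
  - employee 3 (Nate): manager_id=NULL -> NULL
  - employee 4 (Grace): manager_id=2 -> Uma
  - employee 5 (Mia): manager_id=1 -> Helen
  - employee 6 (Olivia): manager_id=5 -> Mia
  - employee 7 (Frank): manager_id=5 -> Mia
  - employee 8 (Iris): manager_id=6 -> Olivia

SQL:
SELECT a.name AS item, b.name AS manager
FROM employees a
LEFT JOIN employees b ON a.manager_id = b.id

Result:
item   | manager
-------+--------
Helen  | NULL   
Uma    | Helen  
Nate   | NULL   
Grace  | Uma    
Mia    | Helen  
Olivia | Mia    
Frank  | Mia    
Iris   | Olivia 


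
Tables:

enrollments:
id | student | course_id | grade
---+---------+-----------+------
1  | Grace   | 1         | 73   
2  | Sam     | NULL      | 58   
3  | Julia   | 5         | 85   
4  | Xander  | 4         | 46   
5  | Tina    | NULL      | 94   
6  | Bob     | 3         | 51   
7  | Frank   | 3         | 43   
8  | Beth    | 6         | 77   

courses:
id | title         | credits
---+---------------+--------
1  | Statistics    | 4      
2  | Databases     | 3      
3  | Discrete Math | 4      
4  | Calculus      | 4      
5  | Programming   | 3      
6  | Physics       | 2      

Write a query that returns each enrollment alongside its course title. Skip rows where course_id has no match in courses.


INNER JOIN keeps only enrollments rows whose course_id matches an id in courses. Walk through each enrollment:
  - enrollment 1 (Grace): course_id=1 -> matches Statistics
  - enrollment 2 (Sam): course_id=NULL, no match -> dropped
  - enrollment 3 (Julia): course_id=5 -> matches Programming
  - enrollment 4 (Xander): course_id=4 -> matches Calculus
  - enrollment 5 (Tina): course_id=NULL, no match -> dropped
  - enrollment 6 (Bob): course_id=3 -> matches Discrete Math
  - enrollment 7 (Frank): course_id=3 -> matches Discrete Math
  - enrollment 8 (Beth): course_id=6 -> matches Physics
So 2 of 8 rows are dropped.

SQL:
SELECT a.student, b.title AS course
FROM enrollments a
INNER JOIN courses b ON a.course_id = b.id

Result:
student | course       
--------+--------------
Grace   | Statistics   
Julia   | Programming  
Xander  | Calculus     
Bob     | Discrete Math
Frank   | Discrete Math
Beth    | Physics      


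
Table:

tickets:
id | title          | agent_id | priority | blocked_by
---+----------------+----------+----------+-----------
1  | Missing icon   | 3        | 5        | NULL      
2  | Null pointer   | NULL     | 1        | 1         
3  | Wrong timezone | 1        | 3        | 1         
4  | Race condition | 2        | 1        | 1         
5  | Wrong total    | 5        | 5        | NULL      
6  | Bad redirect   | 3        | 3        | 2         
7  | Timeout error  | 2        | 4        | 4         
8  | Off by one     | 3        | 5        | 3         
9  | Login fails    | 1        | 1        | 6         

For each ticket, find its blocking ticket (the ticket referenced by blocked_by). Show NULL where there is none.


This is a self-join: tickets is joined to a second copy of itself, matching each row's blocked_by to another row's id. Use LEFT JOIN so rows with blocked_by=NULL are kept.
  - ticket 1 (Missing icon): blocked_by=NULL -> NULL
  - ticket 2 (Null pointer): blocked_by=1 -> Missing icon
  - ticket 3 (Wrong timezone): blocked_by=1 -> Missing icon
  - ticket 4 (Race condition): blocked_by=1 -> Missing icon
  - ticket 5 (Wrong total): blocked_by=NULL -> NULL
  - ticket 6 (Bad redirect): blocked_by=2 -> Null pointer
  - ticket 7 (Timeout error): blocked_by=4 -> Race condition
  - ticket 8 (Off by one): blocked_by=3 -> Wrong timezone
  - ticket 9 (Login fails): blocked_by=6 -> Bad redirect

SQL:
SELECT a.title AS item, b.title AS blocked_by
FROM tickets a
LEFT JOIN tickets b ON a.blocked_by = b.id

Result:
item           | blocked_by    
---------------+---------------
Missing icon   | NULL          
Null pointer   | Missing icon  
Wrong timezone | Missing icon  
Race condition | Missing icon  
Wrong total    | NULL          
Bad redirect   | Null pointer  
Timeout error  | Race condition
Off by one     | Wrong timezone
Login fails    | Bad redirect  


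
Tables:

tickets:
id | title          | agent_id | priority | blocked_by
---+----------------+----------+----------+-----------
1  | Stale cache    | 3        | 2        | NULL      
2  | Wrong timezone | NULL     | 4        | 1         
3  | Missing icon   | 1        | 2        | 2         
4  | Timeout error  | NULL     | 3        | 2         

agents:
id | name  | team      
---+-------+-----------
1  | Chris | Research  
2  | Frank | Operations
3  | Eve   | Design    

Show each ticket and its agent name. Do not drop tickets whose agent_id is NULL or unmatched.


LEFT JOIN keeps every row from tickets (the left table); where agent_id has no match in agents, the agent columns become NULL. Walk through each ticket:
  - ticket 1 (Stale cache): agent_id=3 -> matches Eve
  - ticket 2 (Wrong timezone): agent_id=NULL, no match -> kept with NULL
  - ticket 3 (Missing icon): agent_id=1 -> matches Chris
  - ticket 4 (Timeout error): agent_id=NULL, no match -> kept with NULL
All 4 rows appear; 2 have NULL agent.

SQL:
SELECT a.title, b.name AS agent
FROM tickets a
LEFT JOIN agents b ON a.agent_id = b.id

Result:
title          | agent
---------------+------
Stale cache    | Eve  
Wrong timezone | NULL 
Missing icon   | Chris
Timeout error  | NULL 


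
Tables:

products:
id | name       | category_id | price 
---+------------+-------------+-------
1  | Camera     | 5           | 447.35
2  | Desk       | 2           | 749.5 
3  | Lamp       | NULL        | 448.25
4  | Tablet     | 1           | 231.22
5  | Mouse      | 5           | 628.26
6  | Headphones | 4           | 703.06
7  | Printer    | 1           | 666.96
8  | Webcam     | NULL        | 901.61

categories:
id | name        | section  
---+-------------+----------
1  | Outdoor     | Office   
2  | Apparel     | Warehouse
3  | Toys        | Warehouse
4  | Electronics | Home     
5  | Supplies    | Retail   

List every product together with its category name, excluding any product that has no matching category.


INNER JOIN keeps only products rows whose category_id matches an id in categories. Walk through each product:
  - product 1 (Camera): category_id=5 -> matches Supplies
  - product 2 (Desk): category_id=2 -> matches Apparel
  - product 3 (Lamp): category_id=NULL, no match -> dropped
  - product 4 (Tablet): category_id=1 -> matches Outdoor
  - product 5 (Mouse): category_id=5 -> matches Supplies
  - product 6 (Headphones): category_id=4 -> matches Electronics
  - product 7 (Printer): category_id=1 -> matches Outdoor
  - product 8 (Webcam): category_id=NULL, no match -> dropped
So 2 of 8 rows are dropped.

SQL:
SELECT a.name, b.name AS category
FROM products a
INNER JOIN categories b ON a.category_id = b.id

Result:
name       | category   
-----------+------------
Camera     | Supplies   
Desk       | Apparel    
Tablet     | Outdoor    
Mouse      | Supplies   
Headphones | Electronics
Printer    | Outdoor    


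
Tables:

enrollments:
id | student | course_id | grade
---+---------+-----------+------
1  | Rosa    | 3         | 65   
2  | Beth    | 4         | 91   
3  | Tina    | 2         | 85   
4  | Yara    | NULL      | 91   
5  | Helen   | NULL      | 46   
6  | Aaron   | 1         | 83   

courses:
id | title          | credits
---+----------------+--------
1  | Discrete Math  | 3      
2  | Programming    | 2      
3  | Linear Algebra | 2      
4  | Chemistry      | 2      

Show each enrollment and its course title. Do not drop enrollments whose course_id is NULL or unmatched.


LEFT JOIN keeps every row from enrollments (the left table); where course_id has no match in courses, the course columns become NULL. Walk through each enrollment:
  - enrollment 1 (Rosa): course_id=3 -> matches Linear Algebra
  - enrollment 2 (Beth): course_id=4 -> matches Chemistry
  - enrollment 3 (Tina): course_id=2 -> matches Programming
  - enrollment 4 (Yara): course_id=NULL, no match -> kept with NULL
  - enrollment 5 (Helen): course_id=NULL, no match -> kept with NULL
  - enrollment 6 (Aaron): course_id=1 -> matches Discrete Math
All 6 rows appear; 2 have NULL course.

SQL:
SELECT a.student, b.title AS course
FROM enrollments a
LEFT JOIN courses b ON a.course_id = b.id

Result:
student | course        
--------+---------------
Rosa    | Linear Algebra
Beth    | Chemistry     
Tina    | Programming   
Yara    | NULL          
Helen   | NULL          
Aaron   | Discrete Math 


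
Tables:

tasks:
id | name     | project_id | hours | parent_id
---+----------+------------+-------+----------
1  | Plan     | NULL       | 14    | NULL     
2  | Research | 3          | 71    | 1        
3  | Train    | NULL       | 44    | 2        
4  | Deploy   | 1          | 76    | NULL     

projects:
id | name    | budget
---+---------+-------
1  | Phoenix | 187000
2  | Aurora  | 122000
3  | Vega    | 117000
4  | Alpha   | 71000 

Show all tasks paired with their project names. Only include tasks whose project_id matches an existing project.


INNER JOIN keeps only tasks rows whose project_id matches an id in projects. Walk through each task:
  - task 1 (Plan): project_id=NULL, no match -> dropped
  - task 2 (Research): project_id=3 -> matches Vega
  - task 3 (Train): project_id=NULL, no match -> dropped
  - task 4 (Deploy): project_id=1 -> matches Phoenix
So 2 of 4 rows are dropped.

SQL:
SELECT a.name, b.name AS project
FROM tasks a
INNER JOIN projects b ON a.project_id = b.id

Result:
name     | project
---------+--------
Research | Vega   
Deploy   | Phoenix


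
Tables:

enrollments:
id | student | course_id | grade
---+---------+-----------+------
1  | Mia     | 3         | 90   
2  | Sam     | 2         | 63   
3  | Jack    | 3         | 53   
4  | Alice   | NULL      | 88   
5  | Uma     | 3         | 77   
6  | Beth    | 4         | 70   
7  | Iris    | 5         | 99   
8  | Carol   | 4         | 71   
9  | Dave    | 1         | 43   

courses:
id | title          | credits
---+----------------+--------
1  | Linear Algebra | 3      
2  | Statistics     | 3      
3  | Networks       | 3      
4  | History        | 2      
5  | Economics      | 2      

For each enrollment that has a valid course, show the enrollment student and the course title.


INNER JOIN keeps only enrollments rows whose course_id matches an id in courses. Walk through each enrollment:
  - enrollment 1 (Mia): course_id=3 -> matches Networks
  - enrollment 2 (Sam): course_id=2 -> matches Statistics
  - enrollment 3 (Jack): course_id=3 -> matches Networks
  - enrollment 4 (Alice): course_id=NULL, no match -> dropped
  - enrollment 5 (Uma): course_id=3 -> matches Networks
  - enrollment 6 (Beth): course_id=4 -> matches History
  - enrollment 7 (Iris): course_id=5 -> matches Economics
  - enrollment 8 (Carol): course_id=4 -> matches History
  - enrollment 9 (Dave): course_id=1 -> matches Linear Algebra
So 1 of 9 rows is dropped.

SQL:
SELECT a.student, b.title AS course
FROM enrollments a
INNER JOIN courses b ON a.course_id = b.id

Result:
student | course        
--------+---------------
Mia     | Networks      
Sam     | Statistics    
Jack    | Networks      
Uma     | Networks      
Beth    | History       
Iris    | Economics     
Carol   | History       
Dave    | Linear Algebra


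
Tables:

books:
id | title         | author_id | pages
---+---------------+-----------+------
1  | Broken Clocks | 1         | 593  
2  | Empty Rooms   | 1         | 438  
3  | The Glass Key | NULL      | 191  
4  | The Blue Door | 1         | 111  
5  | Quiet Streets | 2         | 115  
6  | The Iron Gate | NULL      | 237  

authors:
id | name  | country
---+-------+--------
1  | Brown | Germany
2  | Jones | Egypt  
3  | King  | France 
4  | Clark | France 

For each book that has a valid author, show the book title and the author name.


INNER JOIN keeps only books rows whose author_id matches an id in authors. Walk through each book:
  - book 1 (Broken Clocks): author_id=1 -> matches Brown
  - book 2 (Empty Rooms): author_id=1 -> matches Brown
  - book 3 (The Glass Key): author_id=NULL, no match -> dropped
  - book 4 (The Blue Door): author_id=1 -> matches Brown
  - book 5 (Quiet Streets): author_id=2 -> matches Jones
  - book 6 (The Iron Gate): author_id=NULL, no match -> dropped
So 2 of 6 rows are dropped.

SQL:
SELECT a.title, b.name AS author
FROM books a
INNER JOIN authors b ON a.author_id = b.id

Result:
title         | author
--------------+-------
Broken Clocks | Brown 
Empty Rooms   | Brown 
The Blue Door | Brown 
Quiet Streets | Jones 


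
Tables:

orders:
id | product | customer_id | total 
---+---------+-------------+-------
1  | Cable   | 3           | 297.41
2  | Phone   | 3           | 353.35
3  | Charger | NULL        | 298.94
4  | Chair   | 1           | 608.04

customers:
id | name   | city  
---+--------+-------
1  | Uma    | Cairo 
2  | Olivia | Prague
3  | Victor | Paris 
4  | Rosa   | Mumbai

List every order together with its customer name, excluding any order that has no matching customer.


INNER JOIN keeps only orders rows whose customer_id matches an id in customers. Walk through each order:
  - order 1 (Cable): customer_id=3 -> matches Victor
  - order 2 (Phone): customer_id=3 -> matches Victor
  - order 3 (Charger): customer_id=NULL, no match -> dropped
  - order 4 (Chair): customer_id=1 -> matches Uma
So 1 of 4 rows is dropped.

SQL:
SELECT a.product, b.name AS customer
FROM orders a
INNER JOIN customers b ON a.customer_id = b.id

Result:
product | customer
--------+---------
Cable   | Victor  
Phone   | Victor  
Chair   | Uma     


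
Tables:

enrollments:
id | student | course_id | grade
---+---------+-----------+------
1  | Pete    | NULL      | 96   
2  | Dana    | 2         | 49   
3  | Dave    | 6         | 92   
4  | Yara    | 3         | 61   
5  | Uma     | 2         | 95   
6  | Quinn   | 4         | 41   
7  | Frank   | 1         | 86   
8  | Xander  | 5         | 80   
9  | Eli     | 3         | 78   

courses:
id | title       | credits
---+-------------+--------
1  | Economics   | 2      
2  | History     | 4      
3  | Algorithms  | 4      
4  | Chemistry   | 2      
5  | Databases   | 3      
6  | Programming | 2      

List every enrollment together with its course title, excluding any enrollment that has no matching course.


INNER JOIN keeps only enrollments rows whose course_id matches an id in courses. Walk through each enrollment:
  - enrollment 1 (Pete): course_id=NULL, no match -> dropped
  - enrollment 2 (Dana): course_id=2 -> matches History
  - enrollment 3 (Dave): course_id=6 -> matches Programming
  - enrollment 4 (Yara): course_id=3 -> matches Algorithms
  - enrollment 5 (Uma): course_id=2 -> matches History
  - enrollment 6 (Quinn): course_id=4 -> matches Chemistry
  - enrollment 7 (Frank): course_id=1 -> matches Economics
  - enrollment 8 (Xander): course_id=5 -> matches Databases
  - enrollment 9 (Eli): course_id=3 -> matches Algorithms
So 1 of 9 rows is dropped.

SQL:
SELECT a.student, b.title AS course
FROM enrollments a
INNER JOIN courses b ON a.course_id = b.id

Result:
student | course     
--------+------------
Dana    | History    
Dave    | Programming
Yara    | Algorithms 
Uma     | History    
Quinn   | Chemistry  
Frank   | Economics  
Xander  | Databases  
Eli     | Algorithms 


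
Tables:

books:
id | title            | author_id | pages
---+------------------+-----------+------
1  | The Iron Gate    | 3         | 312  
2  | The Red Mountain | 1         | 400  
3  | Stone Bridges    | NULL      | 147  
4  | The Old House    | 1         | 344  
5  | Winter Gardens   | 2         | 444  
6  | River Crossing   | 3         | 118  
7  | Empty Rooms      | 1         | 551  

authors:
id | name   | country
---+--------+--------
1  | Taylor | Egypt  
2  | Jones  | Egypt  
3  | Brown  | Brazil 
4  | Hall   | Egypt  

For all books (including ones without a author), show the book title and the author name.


LEFT JOIN keeps every row from books (the left table); where author_id has no match in authors, the author columns become NULL. Walk through each book:
  - book 1 (The Iron Gate): author_id=3 -> matches Brown
  - book 2 (The Red Mountain): author_id=1 -> matches Taylor
  - book 3 (Stone Bridges): author_id=NULL, no match -> kept with NULL
  - book 4 (The Old House): author_id=1 -> matches Taylor
  - book 5 (Winter Gardens): author_id=2 -> matches Jones
  - book 6 (River Crossing): author_id=3 -> matches Brown
  - book 7 (Empty Rooms): author_id=1 -> matches Taylor
All 7 rows appear; 1 has NULL author.

SQL:
SELECT a.title, b.name AS author
FROM books a
LEFT JOIN authors b ON a.author_id = b.id

Result:
title            | author
-----------------+-------
The Iron Gate    | Brown 
The Red Mountain | Taylor
Stone Bridges    | NULL  
The Old House    | Taylor
Winter Gardens   | Jones 
River Crossing   | Brown 
Empty Rooms      | Taylor


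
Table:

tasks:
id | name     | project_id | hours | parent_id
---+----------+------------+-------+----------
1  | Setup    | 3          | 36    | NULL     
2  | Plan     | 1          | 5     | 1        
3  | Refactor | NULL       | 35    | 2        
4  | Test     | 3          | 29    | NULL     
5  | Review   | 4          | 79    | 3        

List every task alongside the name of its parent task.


This is a self-join: tasks is joined to a second copy of itself, matching each row's parent_id to another row's id. Use LEFT JOIN so rows with parent_id=NULL are kept.
  - task 1 (Setup): parent_id=NULL -> NULL
  - task 2 (Plan): parent_id=1 -> Setup
  - task 3 (Refactor): parent_id=2 -> Plan
  - task 4 (Test): parent_id=NULL -> NULL
  - task 5 (Review): parent_id=3 -> Refactor

SQL:
SELECT a.name AS item, b.name AS parent
FROM tasks a
LEFT JOIN tasks b ON a.parent_id = b.id

Result:
item     | parent  
---------+---------
Setup    | NULL    
Plan     | Setup   
Refactor | Plan    
Test     | NULL    
Review   | Refactor


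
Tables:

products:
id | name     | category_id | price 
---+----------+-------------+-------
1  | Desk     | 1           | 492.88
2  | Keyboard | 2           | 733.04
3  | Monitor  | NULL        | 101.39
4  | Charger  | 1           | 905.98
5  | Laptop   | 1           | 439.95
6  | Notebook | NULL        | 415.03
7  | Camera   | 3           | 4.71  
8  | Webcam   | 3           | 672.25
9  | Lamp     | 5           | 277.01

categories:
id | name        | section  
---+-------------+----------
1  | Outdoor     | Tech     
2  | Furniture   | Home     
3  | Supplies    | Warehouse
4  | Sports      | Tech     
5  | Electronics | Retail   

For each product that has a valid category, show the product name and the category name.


INNER JOIN keeps only products rows whose category_id matches an id in categories. Walk through each product:
  - product 1 (Desk): category_id=1 -> matches Outdoor
  - product 2 (Keyboard): category_id=2 -> matches Furniture
  - product 3 (Monitor): category_id=NULL, no match -> dropped
  - product 4 (Charger): category_id=1 -> matches Outdoor
  - product 5 (Laptop): category_id=1 -> matches Outdoor
  - product 6 (Notebook): category_id=NULL, no match -> dropped
  - product 7 (Camera): category_id=3 -> matches Supplies
  - product 8 (Webcam): category_id=3 -> matches Supplies
  - product 9 (Lamp): category_id=5 -> matches Electronics
So 2 of 9 rows are dropped.

SQL:
SELECT a.name, b.name AS category
FROM products a
INNER JOIN categories b ON a.category_id = b.id

Result:
name     | category   
---------+------------
Desk     | Outdoor    
Keyboard | Furniture  
Charger  | Outdoor    
Laptop   | Outdoor    
Camera   | Supplies   
Webcam   | Supplies   
Lamp     | Electronics


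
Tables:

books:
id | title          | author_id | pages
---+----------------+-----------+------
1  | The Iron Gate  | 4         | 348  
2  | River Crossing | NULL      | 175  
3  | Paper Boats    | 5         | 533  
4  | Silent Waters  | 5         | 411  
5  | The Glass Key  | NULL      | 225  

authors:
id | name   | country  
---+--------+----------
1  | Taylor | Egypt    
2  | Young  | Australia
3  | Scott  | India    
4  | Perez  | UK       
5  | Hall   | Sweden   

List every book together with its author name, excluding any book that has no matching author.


INNER JOIN keeps only books rows whose author_id matches an id in authors. Walk through each book:
  - book 1 (The Iron Gate): author_id=4 -> matches Perez
  - book 2 (River Crossing): author_id=NULL, no match -> dropped
  - book 3 (Paper Boats): author_id=5 -> matches Hall
  - book 4 (Silent Waters): author_id=5 -> matches Hall
  - book 5 (The Glass Key): author_id=NULL, no match -> dropped
So 2 of 5 rows are dropped.

SQL:
SELECT a.title, b.name AS author
FROM books a
INNER JOIN authors b ON a.author_id = b.id

Result:
title         | author
--------------+-------
The Iron Gate | Perez 
Paper Boats   | Hall  
Silent Waters | Hall  


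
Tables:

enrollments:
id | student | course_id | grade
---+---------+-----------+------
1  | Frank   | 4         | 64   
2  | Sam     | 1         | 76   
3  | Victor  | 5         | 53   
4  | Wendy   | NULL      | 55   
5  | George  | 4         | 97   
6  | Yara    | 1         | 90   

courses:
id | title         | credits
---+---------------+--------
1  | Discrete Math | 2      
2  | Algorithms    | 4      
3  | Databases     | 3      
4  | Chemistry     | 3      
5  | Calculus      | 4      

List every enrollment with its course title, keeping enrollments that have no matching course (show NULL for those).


LEFT JOIN keeps every row from enrollments (the left table); where course_id has no match in courses, the course columns become NULL. Walk through each enrollment:
  - enrollment 1 (Frank): course_id=4 -> matches Chemistry
  - enrollment 2 (Sam): course_id=1 -> matches Discrete Math
  - enrollment 3 (Victor): course_id=5 -> matches Calculus
  - enrollment 4 (Wendy): course_id=NULL, no match -> kept with NULL
  - enrollment 5 (George): course_id=4 -> matches Chemistry
  - enrollment 6 (Yara): course_id=1 -> matches Discrete Math
All 6 rows appear; 1 has NULL course.

SQL:
SELECT a.student, b.title AS course
FROM enrollments a
LEFT JOIN courses b ON a.course_id = b.id

Result:
student | course       
--------+--------------
Frank   | Chemistry    
Sam     | Discrete Math
Victor  | Calculus     
Wendy   | NULL         
George  | Chemistry    
Yara    | Discrete Math


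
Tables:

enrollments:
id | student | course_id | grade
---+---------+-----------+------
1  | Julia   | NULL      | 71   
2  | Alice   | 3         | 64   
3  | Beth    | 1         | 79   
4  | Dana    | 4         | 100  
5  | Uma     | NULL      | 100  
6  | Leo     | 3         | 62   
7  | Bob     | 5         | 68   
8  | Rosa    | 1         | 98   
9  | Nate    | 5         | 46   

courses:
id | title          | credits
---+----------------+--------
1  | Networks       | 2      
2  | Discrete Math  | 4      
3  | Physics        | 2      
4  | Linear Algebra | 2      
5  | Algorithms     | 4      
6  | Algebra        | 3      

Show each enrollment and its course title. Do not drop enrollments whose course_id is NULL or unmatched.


LEFT JOIN keeps every row from enrollments (the left table); where course_id has no match in courses, the course columns become NULL. Walk through each enrollment:
  - enrollment 1 (Julia): course_id=NULL, no match -> kept with NULL
  - enrollment 2 (Alice): course_id=3 -> matches Physics
  - enrollment 3 (Beth): course_id=1 -> matches Networks
  - enrollment 4 (Dana): course_id=4 -> matches Linear Algebra
  - enrollment 5 (Uma): course_id=NULL, no match -> kept with NULL
  - enrollment 6 (Leo): course_id=3 -> matches Physics
  - enrollment 7 (Bob): course_id=5 -> matches Algorithms
  - enrollment 8 (Rosa): course_id=1 -> matches Networks
  - enrollment 9 (Nate): course_id=5 -> matches Algorithms
All 9 rows appear; 2 have NULL course.

SQL:
SELECT a.student, b.title AS course
FROM enrollments a
LEFT JOIN courses b ON a.course_id = b.id

Result:
student | course        
--------+---------------
Julia   | NULL          
Alice   | Physics       
Beth    | Networks      
Dana    | Linear Algebra
Uma     | NULL          
Leo     | Physics       
Bob     | Algorithms    
Rosa    | Networks      
Nate    | Algorithms    


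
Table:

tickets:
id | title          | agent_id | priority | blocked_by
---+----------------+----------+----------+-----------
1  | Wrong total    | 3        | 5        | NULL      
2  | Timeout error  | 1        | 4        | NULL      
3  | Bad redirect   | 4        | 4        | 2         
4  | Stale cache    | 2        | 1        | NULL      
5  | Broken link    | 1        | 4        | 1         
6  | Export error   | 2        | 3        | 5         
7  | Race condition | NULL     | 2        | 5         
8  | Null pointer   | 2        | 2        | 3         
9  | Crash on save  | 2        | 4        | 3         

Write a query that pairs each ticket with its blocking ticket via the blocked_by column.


This is a self-join: tickets is joined to a second copy of itself, matching each row's blocked_by to another row's id. Use LEFT JOIN so rows with blocked_by=NULL are kept.
  - ticket 1 (Wrong total): blocked_by=NULL -> NULL
  - ticket 2 (Timeout error): blocked_by=NULL -> NULL
  - ticket 3 (Bad redirect): blocked_by=2 -> Timeout error
  - ticket 4 (Stale cache): blocked_by=NULL -> NULL
  - ticket 5 (Broken link): blocked_by=1 -> Wrong total
  - ticket 6 (Export error): blocked_by=5 -> Broken link
  - ticket 7 (Race condition): blocked_by=5 -> Broken link
  - ticket 8 (Null pointer): blocked_by=3 -> Bad redirect
  - ticket 9 (Crash on save): blocked_by=3 -> Bad redirect

SQL:
SELECT a.title AS item, b.title AS blocked_by
FROM tickets a
LEFT JOIN tickets b ON a.blocked_by = b.id

Result:
item           | blocked_by   
---------------+--------------
Wrong total    | NULL         
Timeout error  | NULL         
Bad redirect   | Timeout error
Stale cache    | NULL         
Broken link    | Wrong total  
Export error   | Broken link  
Race condition | Broken link  
Null pointer   | Bad redirect 
Crash on save  | Bad redirect 


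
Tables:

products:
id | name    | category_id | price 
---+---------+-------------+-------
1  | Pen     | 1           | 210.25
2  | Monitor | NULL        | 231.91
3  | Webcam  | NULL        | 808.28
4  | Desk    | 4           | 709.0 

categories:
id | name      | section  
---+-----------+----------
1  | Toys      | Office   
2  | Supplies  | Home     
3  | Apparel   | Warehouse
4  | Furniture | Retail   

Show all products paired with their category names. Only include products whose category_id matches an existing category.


INNER JOIN keeps only products rows whose category_id matches an id in categories. Walk through each product:
  - product 1 (Pen): category_id=1 -> matches Toys
  - product 2 (Monitor): category_id=NULL, no match -> dropped
  - product 3 (Webcam): category_id=NULL, no match -> dropped
  - product 4 (Desk): category_id=4 -> matches Furniture
So 2 of 4 rows are dropped.

SQL:
SELECT a.name, b.name AS category
FROM products a
INNER JOIN categories b ON a.category_id = b.id

Result:
name | category 
-----+----------
Pen  | Toys     
Desk | Furniture
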